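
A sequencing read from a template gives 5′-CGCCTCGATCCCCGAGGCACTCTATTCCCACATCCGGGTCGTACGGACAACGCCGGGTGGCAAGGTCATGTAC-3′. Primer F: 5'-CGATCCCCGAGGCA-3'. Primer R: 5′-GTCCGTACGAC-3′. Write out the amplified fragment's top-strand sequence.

Forward primer CGATCCCCGAGGCA is found on the top strand at positions 6–19.
Reverse complement of the reverse primer: GTCGTACGGAC. This occurs on the top strand at positions 38–48.
The product is the template from position 6 through 48 (43 bp).

5'-CGATCCCCGAGGCACTCTATTCCCACATCCGGGTCGTACGGAC-3'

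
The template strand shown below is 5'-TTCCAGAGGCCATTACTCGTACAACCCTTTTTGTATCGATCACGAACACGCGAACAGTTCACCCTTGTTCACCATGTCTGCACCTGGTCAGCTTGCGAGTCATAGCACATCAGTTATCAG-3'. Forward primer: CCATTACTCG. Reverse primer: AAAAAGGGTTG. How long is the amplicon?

Scanning the template, CCATTACTCG occurs at positions 10–19; this primer anneals to the bottom strand there with its 3' end pointing downstream.
Reverse complement of the reverse primer: CAACCCTTTTT. This occurs on the top strand at positions 22–32.
Amplicon spans positions 10–32: 23 bp.

23 bp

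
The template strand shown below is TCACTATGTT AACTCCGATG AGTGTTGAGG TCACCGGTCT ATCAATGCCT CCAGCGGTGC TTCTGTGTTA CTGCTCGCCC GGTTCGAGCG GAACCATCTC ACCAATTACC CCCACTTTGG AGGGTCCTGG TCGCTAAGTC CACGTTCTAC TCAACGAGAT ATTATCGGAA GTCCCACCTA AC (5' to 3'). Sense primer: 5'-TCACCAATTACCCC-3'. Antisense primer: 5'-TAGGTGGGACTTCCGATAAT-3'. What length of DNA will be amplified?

82 bp

Scanning the template, TCACCAATTACCCC occurs at positions 99–112; this primer anneals to the bottom strand there with its 3' end pointing downstream.
Reverse complement of the reverse primer: ATTATCGGAAGTCCCACCTA. This occurs on the top strand at positions 161–180.
Product length = (reverse-primer end) − (forward-primer start) + 1 = 180 − 99 + 1 = 82 bp.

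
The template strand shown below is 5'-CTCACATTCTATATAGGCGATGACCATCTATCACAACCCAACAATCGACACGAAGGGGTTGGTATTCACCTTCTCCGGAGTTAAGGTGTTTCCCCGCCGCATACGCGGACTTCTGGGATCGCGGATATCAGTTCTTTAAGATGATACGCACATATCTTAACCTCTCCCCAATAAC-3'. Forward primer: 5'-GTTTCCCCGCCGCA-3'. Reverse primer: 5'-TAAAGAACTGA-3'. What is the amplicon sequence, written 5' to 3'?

5'-GTTTCCCCGCCGCATACGCGGACTTCTGGGATCGCGGATATCAGTTCTTTA-3'

The forward primer matches the template at positions 88–101.
Taking the reverse complement of TAAAGAACTGA gives TCAGTTCTTTA, found at positions 128–138 on the template; the primer anneals here to the top strand with its 3' end pointing upstream.
The product is the template from position 88 through 138 (51 bp).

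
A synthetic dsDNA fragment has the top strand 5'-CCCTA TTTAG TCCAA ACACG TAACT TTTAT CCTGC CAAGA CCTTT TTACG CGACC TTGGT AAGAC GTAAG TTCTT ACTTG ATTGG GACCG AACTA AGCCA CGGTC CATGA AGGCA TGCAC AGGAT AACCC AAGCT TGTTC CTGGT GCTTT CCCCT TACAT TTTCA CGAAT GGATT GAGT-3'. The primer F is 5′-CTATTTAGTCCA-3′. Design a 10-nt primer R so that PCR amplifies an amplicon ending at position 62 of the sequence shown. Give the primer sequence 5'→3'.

The forward primer binds at positions 3–14; the product's 3' end on the top strand is position 62.
The reverse primer anneals to the top strand over positions 53–62, i.e. to ACCTTGGTAA.
Its sequence written 5'→3' is the reverse complement: TTACCAAGGT.

5'-TTACCAAGGT-3'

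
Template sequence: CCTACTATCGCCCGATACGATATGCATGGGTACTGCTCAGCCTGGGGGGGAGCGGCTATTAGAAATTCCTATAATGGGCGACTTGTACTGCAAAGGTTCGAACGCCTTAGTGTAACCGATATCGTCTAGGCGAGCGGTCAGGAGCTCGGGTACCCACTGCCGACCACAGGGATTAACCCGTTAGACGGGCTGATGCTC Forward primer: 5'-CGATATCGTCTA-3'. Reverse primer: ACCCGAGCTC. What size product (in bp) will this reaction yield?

Scanning the template, CGATATCGTCTA occurs at positions 117–128; this primer anneals to the bottom strand there with its 3' end pointing downstream.
Reverse complement of the reverse primer: GAGCTCGGGT. This occurs on the top strand at positions 142–151.
Amplicon spans positions 117–151: 35 bp.

35 bp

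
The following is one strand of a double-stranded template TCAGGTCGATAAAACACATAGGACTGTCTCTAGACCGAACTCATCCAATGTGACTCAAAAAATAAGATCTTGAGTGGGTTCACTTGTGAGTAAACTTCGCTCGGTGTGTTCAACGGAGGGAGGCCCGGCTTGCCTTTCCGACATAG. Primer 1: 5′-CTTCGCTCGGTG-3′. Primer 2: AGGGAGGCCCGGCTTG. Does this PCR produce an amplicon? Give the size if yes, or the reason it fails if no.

No product — both primers anneal to the same strand and extend in the same direction.

Primer 1 (CTTCGCTCGGTG) matches the top strand at positions 95–106 (3' end points downstream).
Primer 2 (AGGGAGGCCCGGCTTG) also matches the top strand directly, at positions 117–132 — its reverse complement CAAGCCGGGCCTCCCT is not present.
Both primers anneal to the bottom strand with 3' ends pointing the same way, so neither can prime synthesis back toward the other.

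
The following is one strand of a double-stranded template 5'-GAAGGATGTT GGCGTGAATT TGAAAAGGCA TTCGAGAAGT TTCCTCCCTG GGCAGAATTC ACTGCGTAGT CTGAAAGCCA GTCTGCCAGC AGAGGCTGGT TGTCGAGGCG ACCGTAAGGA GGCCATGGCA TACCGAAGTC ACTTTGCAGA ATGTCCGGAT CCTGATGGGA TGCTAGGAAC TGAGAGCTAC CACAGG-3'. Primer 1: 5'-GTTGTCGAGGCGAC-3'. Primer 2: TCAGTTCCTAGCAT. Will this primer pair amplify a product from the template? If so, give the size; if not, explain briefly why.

Primer 1 (GTTGTCGAGGCGAC) matches the top strand at positions 99–112; it acts as a forward primer.
Primer 2's reverse complement is ATGCTAGGAACTGA, matching the top strand at positions 170–183; it acts as a reverse primer.
The 3' ends face each other across positions 99–183, giving an 85 bp product.

Yes — an 85 bp product.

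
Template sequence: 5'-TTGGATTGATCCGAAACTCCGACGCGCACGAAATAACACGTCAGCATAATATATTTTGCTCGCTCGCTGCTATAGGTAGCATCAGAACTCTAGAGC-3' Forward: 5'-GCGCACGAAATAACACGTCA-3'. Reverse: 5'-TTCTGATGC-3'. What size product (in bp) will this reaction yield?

64 bp

Forward primer GCGCACGAAATAACACGTCA is found on the top strand at positions 24–43.
The reverse primer's reverse complement is GCATCAGAA, which matches the template at positions 79–87.
Amplicon spans positions 24–87: 64 bp.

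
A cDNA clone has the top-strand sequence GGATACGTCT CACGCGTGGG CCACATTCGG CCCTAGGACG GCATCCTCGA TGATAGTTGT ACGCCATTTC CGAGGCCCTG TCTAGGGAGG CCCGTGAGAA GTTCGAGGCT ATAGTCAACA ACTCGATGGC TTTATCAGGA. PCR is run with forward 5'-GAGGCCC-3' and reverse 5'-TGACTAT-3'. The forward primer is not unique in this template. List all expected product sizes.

The forward primer GAGGCCC matches the top strand at positions 72–78, 87–93.
The reverse primer's reverse complement is ATAGTCA, matching at positions 111–117.
Each forward site pairs with the reverse site to give a product ending at position 117: sizes 46, 31 bp.

46 bp, 31 bp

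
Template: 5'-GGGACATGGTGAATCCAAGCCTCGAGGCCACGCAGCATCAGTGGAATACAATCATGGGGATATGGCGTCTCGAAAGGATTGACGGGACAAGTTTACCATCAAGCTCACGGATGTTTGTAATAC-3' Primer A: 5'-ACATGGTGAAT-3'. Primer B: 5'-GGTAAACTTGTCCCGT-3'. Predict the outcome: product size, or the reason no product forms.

Yes — a 94 bp product.

Primer A (ACATGGTGAAT) matches the top strand at positions 4–14; it acts as a forward primer.
Primer B's reverse complement is ACGGGACAAGTTTACC, matching the top strand at positions 82–97; it acts as a reverse primer.
The 3' ends face each other across positions 4–97, giving a 94 bp product.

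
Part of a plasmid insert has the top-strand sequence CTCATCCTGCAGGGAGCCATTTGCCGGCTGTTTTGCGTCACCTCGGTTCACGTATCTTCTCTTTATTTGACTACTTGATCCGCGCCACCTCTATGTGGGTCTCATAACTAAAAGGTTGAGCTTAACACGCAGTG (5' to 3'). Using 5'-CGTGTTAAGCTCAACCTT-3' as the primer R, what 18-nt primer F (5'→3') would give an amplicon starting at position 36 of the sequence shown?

The reverse primer's reverse complement AAGGTTGAGCTTAACACG matches the template at positions 112–129; the product starts at position 36.
The forward primer is identical to the top strand over positions 36–53: CGTCACCTCGGTTCACGT.

5'-CGTCACCTCGGTTCACGT-3'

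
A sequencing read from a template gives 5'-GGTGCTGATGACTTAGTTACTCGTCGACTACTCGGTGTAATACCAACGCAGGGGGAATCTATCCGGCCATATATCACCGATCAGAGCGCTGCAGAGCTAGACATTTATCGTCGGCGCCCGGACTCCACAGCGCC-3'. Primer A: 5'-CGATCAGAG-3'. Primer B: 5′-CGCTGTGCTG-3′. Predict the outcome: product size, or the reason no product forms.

No product — primer B has no binding site in the template.

Primer B (CGCTGTGCTG) does not match the top strand, and its reverse complement CAGCACAGCG does not match either.
With no annealing site for primer B, no amplification occurs.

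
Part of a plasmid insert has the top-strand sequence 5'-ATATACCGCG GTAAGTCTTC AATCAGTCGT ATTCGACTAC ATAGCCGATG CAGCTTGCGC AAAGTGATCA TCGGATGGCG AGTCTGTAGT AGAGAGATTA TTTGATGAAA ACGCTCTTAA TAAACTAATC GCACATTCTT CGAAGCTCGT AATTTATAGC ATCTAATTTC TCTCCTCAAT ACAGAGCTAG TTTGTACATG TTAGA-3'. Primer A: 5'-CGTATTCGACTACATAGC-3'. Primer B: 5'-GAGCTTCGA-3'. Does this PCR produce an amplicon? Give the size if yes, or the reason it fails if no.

Primer A (CGTATTCGACTACATAGC) matches the top strand at positions 28–45; it acts as a forward primer.
Primer B's reverse complement is TCGAAGCTC, matching the top strand at positions 140–148; it acts as a reverse primer.
The 3' ends face each other across positions 28–148, giving a 121 bp product.

Yes — a 121 bp product.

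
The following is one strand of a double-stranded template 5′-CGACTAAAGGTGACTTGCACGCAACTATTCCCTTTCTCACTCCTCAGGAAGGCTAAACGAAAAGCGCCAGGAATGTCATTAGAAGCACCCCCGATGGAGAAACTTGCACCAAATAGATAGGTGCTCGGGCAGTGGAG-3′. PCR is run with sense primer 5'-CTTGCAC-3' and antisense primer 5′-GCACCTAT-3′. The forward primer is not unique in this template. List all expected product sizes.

111 bp, 22 bp

The forward primer CTTGCAC matches the top strand at positions 14–20, 103–109.
The reverse primer's reverse complement is ATAGGTGC, matching at positions 117–124.
Each forward site pairs with the reverse site to give a product ending at position 124: sizes 111, 22 bp.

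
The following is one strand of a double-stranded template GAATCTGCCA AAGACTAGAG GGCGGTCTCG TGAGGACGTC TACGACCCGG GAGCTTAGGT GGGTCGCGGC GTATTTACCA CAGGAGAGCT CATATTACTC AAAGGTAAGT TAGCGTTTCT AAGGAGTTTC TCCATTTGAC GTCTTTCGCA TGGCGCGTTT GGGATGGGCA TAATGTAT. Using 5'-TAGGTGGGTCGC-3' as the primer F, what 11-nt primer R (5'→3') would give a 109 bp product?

5'-TCCCAAACGCG-3'

The forward primer binds at positions 56–67, so a 109 bp product ends at position 56 + 109 − 1 = 164.
The reverse primer anneals to the top strand over positions 154–164, i.e. to CGCGTTTGGGA.
Its sequence written 5'→3' is the reverse complement: TCCCAAACGCG.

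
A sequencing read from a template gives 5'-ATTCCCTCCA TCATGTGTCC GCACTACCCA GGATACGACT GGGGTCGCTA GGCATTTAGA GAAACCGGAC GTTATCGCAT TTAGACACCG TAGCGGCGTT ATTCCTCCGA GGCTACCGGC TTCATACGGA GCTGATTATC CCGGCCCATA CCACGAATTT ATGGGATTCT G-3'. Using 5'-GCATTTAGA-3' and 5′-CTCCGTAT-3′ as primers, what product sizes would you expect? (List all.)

The forward primer GCATTTAGA matches the top strand at positions 52–60, 77–85.
The reverse primer's reverse complement is ATACGGAG, matching at positions 124–131.
Each forward site pairs with the reverse site to give a product ending at position 131: sizes 80, 55 bp.

80 bp, 55 bp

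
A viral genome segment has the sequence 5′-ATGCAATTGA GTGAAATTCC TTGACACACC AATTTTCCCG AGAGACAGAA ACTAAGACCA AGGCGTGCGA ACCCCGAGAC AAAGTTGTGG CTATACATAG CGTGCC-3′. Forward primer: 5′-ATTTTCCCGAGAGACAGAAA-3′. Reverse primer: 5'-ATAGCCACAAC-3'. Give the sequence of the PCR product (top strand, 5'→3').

Forward primer ATTTTCCCGAGAGACAGAAA is found on the top strand at positions 32–51.
Taking the reverse complement of ATAGCCACAAC gives GTTGTGGCTAT, found at positions 84–94 on the template; the primer anneals here to the top strand with its 3' end pointing upstream.
The product is the template from position 32 through 94 (63 bp).

5'-ATTTTCCCGAGAGACAGAAACTAAGACCAAGGCGTGCGAACCCCGAGACAAAGTTGTGGCTAT-3'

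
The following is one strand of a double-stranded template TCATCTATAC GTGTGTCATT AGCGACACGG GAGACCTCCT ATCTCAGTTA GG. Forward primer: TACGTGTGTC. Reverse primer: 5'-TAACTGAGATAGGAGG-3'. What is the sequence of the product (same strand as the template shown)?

The forward primer matches the template at positions 8–17.
The reverse primer's reverse complement is CCTCCTATCTCAGTTA, which matches the template at positions 35–50.
The product is the template from position 8 through 50 (43 bp).

5'-TACGTGTGTCATTAGCGACACGGGAGACCTCCTATCTCAGTTA-3'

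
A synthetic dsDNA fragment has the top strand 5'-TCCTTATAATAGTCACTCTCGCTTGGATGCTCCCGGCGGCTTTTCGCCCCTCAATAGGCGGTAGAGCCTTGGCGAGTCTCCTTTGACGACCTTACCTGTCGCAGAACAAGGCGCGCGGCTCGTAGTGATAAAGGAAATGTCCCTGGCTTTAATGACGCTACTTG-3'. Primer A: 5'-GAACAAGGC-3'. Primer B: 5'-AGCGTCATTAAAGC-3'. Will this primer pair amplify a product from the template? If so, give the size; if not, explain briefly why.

Yes — a 56 bp product.

Primer A (GAACAAGGC) matches the top strand at positions 104–112; it acts as a forward primer.
Primer B's reverse complement is GCTTTAATGACGCT, matching the top strand at positions 146–159; it acts as a reverse primer.
The 3' ends face each other across positions 104–159, giving a 56 bp product.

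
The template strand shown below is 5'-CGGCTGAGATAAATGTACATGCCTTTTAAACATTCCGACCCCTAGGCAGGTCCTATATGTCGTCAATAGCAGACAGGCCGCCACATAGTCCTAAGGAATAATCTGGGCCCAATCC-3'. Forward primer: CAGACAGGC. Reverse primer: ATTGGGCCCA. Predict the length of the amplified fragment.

Scanning the template, CAGACAGGC occurs at positions 70–78; this primer anneals to the bottom strand there with its 3' end pointing downstream.
The reverse primer's reverse complement is TGGGCCCAAT, which matches the template at positions 104–113.
The product runs from position 70 to position 113, so its length is 113 − 70 + 1 = 44 bp.

44 bp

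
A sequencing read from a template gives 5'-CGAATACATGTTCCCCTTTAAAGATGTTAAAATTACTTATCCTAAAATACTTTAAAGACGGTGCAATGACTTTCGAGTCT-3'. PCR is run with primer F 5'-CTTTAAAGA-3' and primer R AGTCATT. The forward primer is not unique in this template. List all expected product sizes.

56 bp, 22 bp

The forward primer CTTTAAAGA matches the top strand at positions 16–24, 50–58.
The reverse primer's reverse complement is AATGACT, matching at positions 65–71.
Each forward site pairs with the reverse site to give a product ending at position 71: sizes 56, 22 bp.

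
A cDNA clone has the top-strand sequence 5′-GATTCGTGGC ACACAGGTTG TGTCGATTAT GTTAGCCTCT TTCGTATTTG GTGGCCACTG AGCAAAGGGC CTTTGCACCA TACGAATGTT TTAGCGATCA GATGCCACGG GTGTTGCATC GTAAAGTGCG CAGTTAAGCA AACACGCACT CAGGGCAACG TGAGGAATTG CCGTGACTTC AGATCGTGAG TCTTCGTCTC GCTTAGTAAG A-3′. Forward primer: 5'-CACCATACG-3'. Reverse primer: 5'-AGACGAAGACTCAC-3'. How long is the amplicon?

124 bp

The forward primer matches the template at positions 76–84.
Reverse complement of the reverse primer: GTGAGTCTTCGTCT. This occurs on the top strand at positions 186–199.
Product length = (reverse-primer end) − (forward-primer start) + 1 = 199 − 76 + 1 = 124 bp.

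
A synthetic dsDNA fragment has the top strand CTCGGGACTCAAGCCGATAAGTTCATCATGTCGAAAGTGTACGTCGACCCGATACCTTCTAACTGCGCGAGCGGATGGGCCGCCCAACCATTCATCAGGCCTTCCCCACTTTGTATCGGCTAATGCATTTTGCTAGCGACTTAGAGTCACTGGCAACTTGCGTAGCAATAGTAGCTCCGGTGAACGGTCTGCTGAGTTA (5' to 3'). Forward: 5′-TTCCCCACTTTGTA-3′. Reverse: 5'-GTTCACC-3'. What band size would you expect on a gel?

84 bp

Scanning the template, TTCCCCACTTTGTA occurs at positions 102–115; this primer anneals to the bottom strand there with its 3' end pointing downstream.
Taking the reverse complement of GTTCACC gives GGTGAAC, found at positions 179–185 on the template; the primer anneals here to the top strand with its 3' end pointing upstream.
Amplicon spans positions 102–185: 84 bp.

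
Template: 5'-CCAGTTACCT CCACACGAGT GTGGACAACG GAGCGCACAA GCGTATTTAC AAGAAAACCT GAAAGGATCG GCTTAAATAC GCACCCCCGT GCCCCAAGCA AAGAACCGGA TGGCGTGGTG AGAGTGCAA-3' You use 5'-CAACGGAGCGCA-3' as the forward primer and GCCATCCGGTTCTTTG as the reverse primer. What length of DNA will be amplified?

Scanning the template, CAACGGAGCGCA occurs at positions 26–37; this primer anneals to the bottom strand there with its 3' end pointing downstream.
The reverse primer's reverse complement is CAAAGAACCGGATGGC, which matches the template at positions 99–114.
Product length = (reverse-primer end) − (forward-primer start) + 1 = 114 − 26 + 1 = 89 bp.

89 bp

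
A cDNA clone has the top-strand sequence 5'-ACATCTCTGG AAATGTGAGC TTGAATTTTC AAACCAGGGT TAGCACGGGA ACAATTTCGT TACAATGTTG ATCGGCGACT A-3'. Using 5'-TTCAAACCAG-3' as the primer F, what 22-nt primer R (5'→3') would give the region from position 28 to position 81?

The product's 3' end on the top strand is position 81.
The reverse primer anneals to the top strand over positions 60–81, i.e. to TTACAATGTTGATCGGCGACTA.
Its sequence written 5'→3' is the reverse complement: TAGTCGCCGATCAACATTGTAA.

5'-TAGTCGCCGATCAACATTGTAA-3'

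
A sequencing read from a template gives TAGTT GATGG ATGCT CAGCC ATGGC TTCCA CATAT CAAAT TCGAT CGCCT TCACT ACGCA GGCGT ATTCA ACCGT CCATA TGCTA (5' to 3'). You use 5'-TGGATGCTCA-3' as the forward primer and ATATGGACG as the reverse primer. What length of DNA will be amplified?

Forward primer TGGATGCTCA is found on the top strand at positions 8–17.
Taking the reverse complement of ATATGGACG gives CGTCCATAT, found at positions 73–81 on the template; the primer anneals here to the top strand with its 3' end pointing upstream.
The product runs from position 8 to position 81, so its length is 81 − 8 + 1 = 74 bp.

74 bp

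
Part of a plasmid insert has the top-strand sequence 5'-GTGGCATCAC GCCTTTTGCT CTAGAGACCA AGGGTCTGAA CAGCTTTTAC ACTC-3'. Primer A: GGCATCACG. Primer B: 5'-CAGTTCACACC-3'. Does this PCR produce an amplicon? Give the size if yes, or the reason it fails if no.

Primer B (CAGTTCACACC) does not match the top strand, and its reverse complement GGTGTGAACTG does not match either.
With no annealing site for primer B, no amplification occurs.

No product — primer B has no binding site in the template.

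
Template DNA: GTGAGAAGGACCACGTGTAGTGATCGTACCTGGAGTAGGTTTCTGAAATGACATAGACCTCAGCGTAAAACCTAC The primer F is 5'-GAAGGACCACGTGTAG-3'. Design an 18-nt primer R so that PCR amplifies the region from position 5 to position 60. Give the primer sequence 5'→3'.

5'-AGGTCTATGTCATTTCAG-3'

The product's 3' end on the top strand is position 60.
The reverse primer anneals to the top strand over positions 43–60, i.e. to CTGAAATGACATAGACCT.
Its sequence written 5'→3' is the reverse complement: AGGTCTATGTCATTTCAG.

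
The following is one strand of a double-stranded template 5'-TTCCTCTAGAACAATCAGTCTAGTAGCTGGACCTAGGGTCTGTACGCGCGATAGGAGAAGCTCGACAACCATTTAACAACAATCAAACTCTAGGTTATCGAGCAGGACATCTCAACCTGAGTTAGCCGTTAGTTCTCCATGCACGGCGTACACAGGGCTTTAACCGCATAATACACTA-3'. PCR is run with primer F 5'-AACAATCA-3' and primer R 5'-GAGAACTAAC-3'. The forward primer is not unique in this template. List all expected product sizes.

128 bp, 60 bp

The forward primer AACAATCA matches the top strand at positions 10–17, 78–85.
The reverse primer's reverse complement is GTTAGTTCTC, matching at positions 128–137.
Each forward site pairs with the reverse site to give a product ending at position 137: sizes 128, 60 bp.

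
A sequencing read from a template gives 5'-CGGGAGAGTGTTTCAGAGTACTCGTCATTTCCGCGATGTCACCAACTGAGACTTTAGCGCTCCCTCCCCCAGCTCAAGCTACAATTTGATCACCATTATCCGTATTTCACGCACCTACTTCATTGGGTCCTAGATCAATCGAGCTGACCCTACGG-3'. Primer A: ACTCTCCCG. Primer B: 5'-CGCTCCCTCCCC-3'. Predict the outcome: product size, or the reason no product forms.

Primer A (ACTCTCCCG) has reverse complement CGGGAGAGT, which matches the top strand at positions 1–9; primer A anneals to the top strand there with its 3' end pointing upstream toward position 1.
Primer B (CGCTCCCTCCCC) matches the top strand directly at positions 58–69; it anneals to the bottom strand with its 3' end pointing downstream toward position 69.
The 3' ends diverge (primer A extends toward position 1, primer B toward position 155), so the primers never converge on a shared product.

No product — the primers' 3' ends point away from each other.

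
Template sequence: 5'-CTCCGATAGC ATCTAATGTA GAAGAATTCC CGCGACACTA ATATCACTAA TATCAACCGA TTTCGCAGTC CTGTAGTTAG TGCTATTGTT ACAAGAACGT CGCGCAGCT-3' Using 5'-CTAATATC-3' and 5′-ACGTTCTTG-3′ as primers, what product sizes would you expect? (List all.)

The forward primer CTAATATC matches the top strand at positions 38–45, 47–54.
The reverse primer's reverse complement is CAAGAACGT, matching at positions 92–100.
Each forward site pairs with the reverse site to give a product ending at position 100: sizes 63, 54 bp.

63 bp, 54 bp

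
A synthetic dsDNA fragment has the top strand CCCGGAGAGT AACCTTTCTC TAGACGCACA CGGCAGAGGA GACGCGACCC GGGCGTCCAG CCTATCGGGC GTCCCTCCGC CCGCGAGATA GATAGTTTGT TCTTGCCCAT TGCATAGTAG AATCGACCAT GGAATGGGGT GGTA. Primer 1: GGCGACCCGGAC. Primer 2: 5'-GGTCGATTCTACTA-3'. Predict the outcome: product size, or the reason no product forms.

No product — primer 1 has no binding site in the template.

Primer 1 (GGCGACCCGGAC) does not match the top strand, and its reverse complement GTCCGGGTCGCC does not match either.
With no annealing site for primer 1, no amplification occurs.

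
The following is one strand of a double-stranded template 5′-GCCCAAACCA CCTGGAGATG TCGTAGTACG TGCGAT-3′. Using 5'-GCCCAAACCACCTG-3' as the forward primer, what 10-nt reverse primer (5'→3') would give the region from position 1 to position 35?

The product's 3' end on the top strand is position 35.
The reverse primer anneals to the top strand over positions 26–35, i.e. to GTACGTGCGA.
Its sequence written 5'→3' is the reverse complement: TCGCACGTAC.

5'-TCGCACGTAC-3'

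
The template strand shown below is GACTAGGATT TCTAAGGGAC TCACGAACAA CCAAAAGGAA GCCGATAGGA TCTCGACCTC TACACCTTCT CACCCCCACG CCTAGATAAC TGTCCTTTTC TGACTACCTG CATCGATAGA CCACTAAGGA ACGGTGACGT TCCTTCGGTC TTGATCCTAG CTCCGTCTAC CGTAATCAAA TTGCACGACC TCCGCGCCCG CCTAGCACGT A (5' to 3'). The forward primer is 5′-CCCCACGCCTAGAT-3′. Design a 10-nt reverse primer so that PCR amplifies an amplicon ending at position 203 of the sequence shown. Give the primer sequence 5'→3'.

The forward primer binds at positions 74–87; the product's 3' end on the top strand is position 203.
The reverse primer anneals to the top strand over positions 194–203, i.e. to GCGCCCGCCT.
Its sequence written 5'→3' is the reverse complement: AGGCGGGCGC.

5'-AGGCGGGCGC-3'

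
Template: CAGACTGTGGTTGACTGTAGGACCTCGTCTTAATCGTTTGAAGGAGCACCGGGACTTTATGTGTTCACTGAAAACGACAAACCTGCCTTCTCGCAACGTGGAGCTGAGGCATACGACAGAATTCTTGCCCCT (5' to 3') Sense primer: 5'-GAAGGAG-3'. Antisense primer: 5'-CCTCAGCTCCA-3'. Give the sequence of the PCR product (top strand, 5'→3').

The forward primer matches the template at positions 40–46.
Taking the reverse complement of CCTCAGCTCCA gives TGGAGCTGAGG, found at positions 99–109 on the template; the primer anneals here to the top strand with its 3' end pointing upstream.
The product is the template from position 40 through 109 (70 bp).

5'-GAAGGAGCACCGGGACTTTATGTGTTCACTGAAAACGACAAACCTGCCTTCTCGCAACGTGGAGCTGAGG-3'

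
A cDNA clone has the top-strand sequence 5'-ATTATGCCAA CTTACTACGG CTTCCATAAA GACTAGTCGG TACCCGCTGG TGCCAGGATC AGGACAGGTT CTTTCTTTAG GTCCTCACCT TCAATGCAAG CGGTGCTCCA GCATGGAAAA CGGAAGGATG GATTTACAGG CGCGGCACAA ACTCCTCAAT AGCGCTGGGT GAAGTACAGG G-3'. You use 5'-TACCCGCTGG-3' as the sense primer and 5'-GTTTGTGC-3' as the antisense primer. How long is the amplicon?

112 bp

Scanning the template, TACCCGCTGG occurs at positions 41–50; this primer anneals to the bottom strand there with its 3' end pointing downstream.
Taking the reverse complement of GTTTGTGC gives GCACAAAC, found at positions 145–152 on the template; the primer anneals here to the top strand with its 3' end pointing upstream.
The product runs from position 41 to position 152, so its length is 152 − 41 + 1 = 112 bp.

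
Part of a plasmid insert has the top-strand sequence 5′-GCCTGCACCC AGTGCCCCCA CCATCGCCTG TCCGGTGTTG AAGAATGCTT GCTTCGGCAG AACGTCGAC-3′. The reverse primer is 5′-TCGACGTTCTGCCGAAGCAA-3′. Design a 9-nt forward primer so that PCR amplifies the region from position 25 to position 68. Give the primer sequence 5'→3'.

The reverse primer's reverse complement TTGCTTCGGCAGAACGTCGA matches the template at positions 49–68; the product starts at position 25.
The forward primer is identical to the top strand over positions 25–33: CGCCTGTCC.

5'-CGCCTGTCC-3'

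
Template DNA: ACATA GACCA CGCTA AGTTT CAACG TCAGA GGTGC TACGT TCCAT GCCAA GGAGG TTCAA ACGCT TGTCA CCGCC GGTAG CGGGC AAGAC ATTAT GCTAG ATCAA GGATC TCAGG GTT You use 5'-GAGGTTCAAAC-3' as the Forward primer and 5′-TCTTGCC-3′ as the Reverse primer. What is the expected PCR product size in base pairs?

38 bp

The forward primer matches the template at positions 52–62.
The reverse primer's reverse complement is GGCAAGA, which matches the template at positions 83–89.
Amplicon spans positions 52–89: 38 bp.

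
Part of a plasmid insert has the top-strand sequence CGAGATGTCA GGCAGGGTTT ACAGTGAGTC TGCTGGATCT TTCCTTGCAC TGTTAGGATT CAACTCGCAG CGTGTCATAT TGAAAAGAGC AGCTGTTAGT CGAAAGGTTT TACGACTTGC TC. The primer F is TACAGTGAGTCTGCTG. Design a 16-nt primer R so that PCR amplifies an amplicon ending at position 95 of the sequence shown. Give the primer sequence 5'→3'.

The forward primer binds at positions 20–35; the product's 3' end on the top strand is position 95.
The reverse primer anneals to the top strand over positions 80–95, i.e. to TTGAAAAGAGCAGCTG.
Its sequence written 5'→3' is the reverse complement: CAGCTGCTCTTTTCAA.

5'-CAGCTGCTCTTTTCAA-3'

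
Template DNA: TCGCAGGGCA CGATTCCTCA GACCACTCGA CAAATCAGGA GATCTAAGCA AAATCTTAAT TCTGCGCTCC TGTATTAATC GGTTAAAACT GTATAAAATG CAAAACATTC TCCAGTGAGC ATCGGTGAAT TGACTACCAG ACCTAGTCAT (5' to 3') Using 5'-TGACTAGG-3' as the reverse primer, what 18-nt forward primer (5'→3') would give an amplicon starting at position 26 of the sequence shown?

The reverse primer's reverse complement CCTAGTCA matches the template at positions 142–149; the product starts at position 26.
The forward primer is identical to the top strand over positions 26–43: CTCGACAAATCAGGAGAT.

5'-CTCGACAAATCAGGAGAT-3'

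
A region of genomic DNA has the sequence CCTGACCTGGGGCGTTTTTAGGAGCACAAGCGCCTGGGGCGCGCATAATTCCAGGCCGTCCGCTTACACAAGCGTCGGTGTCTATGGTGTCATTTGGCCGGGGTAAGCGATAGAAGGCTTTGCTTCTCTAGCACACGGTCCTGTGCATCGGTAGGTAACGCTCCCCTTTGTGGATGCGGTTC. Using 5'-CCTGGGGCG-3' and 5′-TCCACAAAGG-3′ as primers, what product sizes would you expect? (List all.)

The forward primer CCTGGGGCG matches the top strand at positions 6–14, 33–41.
The reverse primer's reverse complement is CCTTTGTGGA, matching at positions 165–174.
Each forward site pairs with the reverse site to give a product ending at position 174: sizes 169, 142 bp.

169 bp, 142 bp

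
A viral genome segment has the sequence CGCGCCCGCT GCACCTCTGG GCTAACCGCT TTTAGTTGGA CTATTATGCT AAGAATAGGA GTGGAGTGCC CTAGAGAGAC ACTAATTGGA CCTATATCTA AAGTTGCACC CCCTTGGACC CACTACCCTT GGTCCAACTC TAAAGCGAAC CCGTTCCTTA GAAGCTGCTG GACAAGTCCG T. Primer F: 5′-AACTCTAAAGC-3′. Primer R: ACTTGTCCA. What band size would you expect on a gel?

Scanning the template, AACTCTAAAGC occurs at positions 136–146; this primer anneals to the bottom strand there with its 3' end pointing downstream.
Reverse complement of the reverse primer: TGGACAAGT. This occurs on the top strand at positions 169–177.
Product length = (reverse-primer end) − (forward-primer start) + 1 = 177 − 136 + 1 = 42 bp.

42 bp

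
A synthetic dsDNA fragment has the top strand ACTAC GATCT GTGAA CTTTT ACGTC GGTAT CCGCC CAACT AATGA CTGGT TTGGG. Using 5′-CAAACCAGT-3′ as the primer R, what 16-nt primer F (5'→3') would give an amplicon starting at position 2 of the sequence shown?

5'-CTACGATCTGTGAACT-3'

The reverse primer's reverse complement ACTGGTTTG matches the template at positions 45–53; the product starts at position 2.
The forward primer is identical to the top strand over positions 2–17: CTACGATCTGTGAACT.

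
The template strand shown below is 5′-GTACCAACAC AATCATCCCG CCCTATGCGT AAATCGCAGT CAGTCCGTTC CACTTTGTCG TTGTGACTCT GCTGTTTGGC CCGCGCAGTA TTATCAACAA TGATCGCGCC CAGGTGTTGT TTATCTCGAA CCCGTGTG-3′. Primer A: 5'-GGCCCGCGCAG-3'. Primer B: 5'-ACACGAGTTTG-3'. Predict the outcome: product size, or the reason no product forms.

Primer B (ACACGAGTTTG) does not match the top strand, and its reverse complement CAAACTCGTGT does not match either.
With no annealing site for primer B, no amplification occurs.

No product — primer B has no binding site in the template.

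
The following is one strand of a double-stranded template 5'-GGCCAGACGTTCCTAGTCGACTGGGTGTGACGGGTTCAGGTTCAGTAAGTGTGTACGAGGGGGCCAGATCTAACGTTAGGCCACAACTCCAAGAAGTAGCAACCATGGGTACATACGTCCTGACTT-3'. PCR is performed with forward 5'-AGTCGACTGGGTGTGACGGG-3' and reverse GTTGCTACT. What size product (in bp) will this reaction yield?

89 bp

Forward primer AGTCGACTGGGTGTGACGGG is found on the top strand at positions 15–34.
The reverse primer's reverse complement is AGTAGCAAC, which matches the template at positions 95–103.
Product length = (reverse-primer end) − (forward-primer start) + 1 = 103 − 15 + 1 = 89 bp.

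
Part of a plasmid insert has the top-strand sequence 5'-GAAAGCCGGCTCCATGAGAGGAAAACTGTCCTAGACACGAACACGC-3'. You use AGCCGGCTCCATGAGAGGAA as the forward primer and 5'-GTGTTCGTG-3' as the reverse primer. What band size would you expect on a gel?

Scanning the template, AGCCGGCTCCATGAGAGGAA occurs at positions 4–23; this primer anneals to the bottom strand there with its 3' end pointing downstream.
Taking the reverse complement of GTGTTCGTG gives CACGAACAC, found at positions 36–44 on the template; the primer anneals here to the top strand with its 3' end pointing upstream.
Amplicon spans positions 4–44: 41 bp.

41 bp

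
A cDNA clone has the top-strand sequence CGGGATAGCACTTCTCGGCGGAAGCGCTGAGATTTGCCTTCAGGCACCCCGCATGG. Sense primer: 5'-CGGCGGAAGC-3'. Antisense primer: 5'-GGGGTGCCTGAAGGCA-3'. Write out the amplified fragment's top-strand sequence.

5'-CGGCGGAAGCGCTGAGATTTGCCTTCAGGCACCCC-3'

Scanning the template, CGGCGGAAGC occurs at positions 16–25; this primer anneals to the bottom strand there with its 3' end pointing downstream.
The reverse primer's reverse complement is TGCCTTCAGGCACCCC, which matches the template at positions 35–50.
The product is the template from position 16 through 50 (35 bp).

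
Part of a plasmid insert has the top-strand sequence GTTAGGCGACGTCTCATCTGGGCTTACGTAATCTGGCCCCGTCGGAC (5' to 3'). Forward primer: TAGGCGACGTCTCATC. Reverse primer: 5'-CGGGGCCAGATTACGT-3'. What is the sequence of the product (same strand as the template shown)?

Scanning the template, TAGGCGACGTCTCATC occurs at positions 3–18; this primer anneals to the bottom strand there with its 3' end pointing downstream.
The reverse primer's reverse complement is ACGTAATCTGGCCCCG, which matches the template at positions 26–41.
The product is the template from position 3 through 41 (39 bp).

5'-TAGGCGACGTCTCATCTGGGCTTACGTAATCTGGCCCCG-3'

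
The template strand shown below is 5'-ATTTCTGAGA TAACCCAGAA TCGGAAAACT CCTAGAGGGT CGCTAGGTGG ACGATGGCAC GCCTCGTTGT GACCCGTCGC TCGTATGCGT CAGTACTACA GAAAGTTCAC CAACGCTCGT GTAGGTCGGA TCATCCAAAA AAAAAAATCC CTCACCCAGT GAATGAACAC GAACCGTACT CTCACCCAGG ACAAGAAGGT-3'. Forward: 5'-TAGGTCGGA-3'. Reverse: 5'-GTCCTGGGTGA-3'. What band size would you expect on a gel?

Scanning the template, TAGGTCGGA occurs at positions 122–130; this primer anneals to the bottom strand there with its 3' end pointing downstream.
Reverse complement of the reverse primer: TCACCCAGGAC. This occurs on the top strand at positions 182–192.
The product runs from position 122 to position 192, so its length is 192 − 122 + 1 = 71 bp.

71 bp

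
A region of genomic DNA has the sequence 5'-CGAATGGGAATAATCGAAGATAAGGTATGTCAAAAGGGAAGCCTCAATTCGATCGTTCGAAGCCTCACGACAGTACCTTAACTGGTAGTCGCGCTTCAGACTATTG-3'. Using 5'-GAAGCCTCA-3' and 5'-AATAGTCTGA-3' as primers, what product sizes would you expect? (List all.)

The forward primer GAAGCCTCA matches the top strand at positions 38–46, 59–67.
The reverse primer's reverse complement is TCAGACTATT, matching at positions 96–105.
Each forward site pairs with the reverse site to give a product ending at position 105: sizes 68, 47 bp.

68 bp, 47 bp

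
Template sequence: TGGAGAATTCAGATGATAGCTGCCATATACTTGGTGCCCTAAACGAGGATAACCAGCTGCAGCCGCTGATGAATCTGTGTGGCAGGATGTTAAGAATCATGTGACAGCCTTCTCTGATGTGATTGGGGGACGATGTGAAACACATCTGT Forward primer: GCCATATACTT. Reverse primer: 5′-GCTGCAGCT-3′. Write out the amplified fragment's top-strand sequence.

5'-GCCATATACTTGGTGCCCTAAACGAGGATAACCAGCTGCAGC-3'

Forward primer GCCATATACTT is found on the top strand at positions 22–32.
Reverse complement of the reverse primer: AGCTGCAGC. This occurs on the top strand at positions 55–63.
The product is the template from position 22 through 63 (42 bp).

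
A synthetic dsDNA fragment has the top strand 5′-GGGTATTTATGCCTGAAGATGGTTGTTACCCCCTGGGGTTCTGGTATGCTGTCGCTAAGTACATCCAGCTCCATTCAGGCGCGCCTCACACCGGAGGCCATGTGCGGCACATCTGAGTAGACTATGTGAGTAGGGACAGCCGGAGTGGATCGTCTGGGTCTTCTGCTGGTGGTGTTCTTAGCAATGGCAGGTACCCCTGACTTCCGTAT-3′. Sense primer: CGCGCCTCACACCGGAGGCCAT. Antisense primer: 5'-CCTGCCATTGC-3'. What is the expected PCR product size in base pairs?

The forward primer matches the template at positions 80–101.
The reverse primer's reverse complement is GCAATGGCAGG, which matches the template at positions 181–191.
Product length = (reverse-primer end) − (forward-primer start) + 1 = 191 − 80 + 1 = 112 bp.

112 bp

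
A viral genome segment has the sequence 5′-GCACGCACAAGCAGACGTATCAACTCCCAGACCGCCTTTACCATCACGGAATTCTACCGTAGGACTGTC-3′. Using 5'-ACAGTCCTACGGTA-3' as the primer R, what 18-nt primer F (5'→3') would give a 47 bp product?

The reverse primer's reverse complement TACCGTAGGACTGT matches the template at positions 55–68, so the product ends at position 68.
A 47 bp product then starts at position 68 − 47 + 1 = 22.
The forward primer is identical to the top strand there: AACTCCCAGACCGCCTTT.

5'-AACTCCCAGACCGCCTTT-3'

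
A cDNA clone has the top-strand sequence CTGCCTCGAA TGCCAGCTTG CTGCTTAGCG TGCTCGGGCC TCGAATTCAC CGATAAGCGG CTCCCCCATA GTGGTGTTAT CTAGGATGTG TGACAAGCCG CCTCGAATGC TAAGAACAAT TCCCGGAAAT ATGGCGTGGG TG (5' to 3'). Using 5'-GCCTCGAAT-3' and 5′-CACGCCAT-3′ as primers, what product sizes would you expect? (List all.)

136 bp, 101 bp, 39 bp

The forward primer GCCTCGAAT matches the top strand at positions 3–11, 38–46, 100–108.
The reverse primer's reverse complement is ATGGCGTG, matching at positions 131–138.
Each forward site pairs with the reverse site to give a product ending at position 138: sizes 136, 101, 39 bp.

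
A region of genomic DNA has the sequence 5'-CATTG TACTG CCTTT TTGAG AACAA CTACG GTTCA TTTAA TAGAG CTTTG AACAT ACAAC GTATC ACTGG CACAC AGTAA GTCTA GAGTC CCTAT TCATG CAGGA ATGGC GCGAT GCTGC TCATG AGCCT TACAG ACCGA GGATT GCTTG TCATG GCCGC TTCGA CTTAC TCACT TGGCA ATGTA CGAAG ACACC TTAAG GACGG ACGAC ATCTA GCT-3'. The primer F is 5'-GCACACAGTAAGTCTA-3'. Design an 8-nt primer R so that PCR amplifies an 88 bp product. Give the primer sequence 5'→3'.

5'-GCCATGAC-3'

The forward primer binds at positions 70–85, so an 88 bp product ends at position 70 + 88 − 1 = 157.
The reverse primer anneals to the top strand over positions 150–157, i.e. to GTCATGGC.
Its sequence written 5'→3' is the reverse complement: GCCATGAC.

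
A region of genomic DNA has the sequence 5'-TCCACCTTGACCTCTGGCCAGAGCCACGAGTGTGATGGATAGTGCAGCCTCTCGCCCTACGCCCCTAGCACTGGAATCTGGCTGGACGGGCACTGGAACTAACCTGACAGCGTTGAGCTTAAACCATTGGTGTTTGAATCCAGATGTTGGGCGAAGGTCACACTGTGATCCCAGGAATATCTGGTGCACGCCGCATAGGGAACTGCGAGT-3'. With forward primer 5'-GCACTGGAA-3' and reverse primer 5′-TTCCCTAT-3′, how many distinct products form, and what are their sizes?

The forward primer GCACTGGAA matches the top strand at positions 68–76, 90–98.
The reverse primer's reverse complement is ATAGGGAA, matching at positions 195–202.
Each forward site pairs with the reverse site to give a product ending at position 202: sizes 135, 113 bp.

Two products: 135 bp, 113 bp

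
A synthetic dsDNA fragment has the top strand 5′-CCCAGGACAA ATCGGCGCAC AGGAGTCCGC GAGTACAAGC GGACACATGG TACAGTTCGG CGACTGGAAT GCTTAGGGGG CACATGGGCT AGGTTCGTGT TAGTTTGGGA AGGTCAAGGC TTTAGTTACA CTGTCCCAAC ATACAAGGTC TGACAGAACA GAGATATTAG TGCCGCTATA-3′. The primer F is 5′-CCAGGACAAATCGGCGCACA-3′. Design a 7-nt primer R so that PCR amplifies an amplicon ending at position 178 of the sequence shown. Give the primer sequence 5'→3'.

5'-TAGCGGC-3'

The forward primer binds at positions 2–21; the product's 3' end on the top strand is position 178.
The reverse primer anneals to the top strand over positions 172–178, i.e. to GCCGCTA.
Its sequence written 5'→3' is the reverse complement: TAGCGGC.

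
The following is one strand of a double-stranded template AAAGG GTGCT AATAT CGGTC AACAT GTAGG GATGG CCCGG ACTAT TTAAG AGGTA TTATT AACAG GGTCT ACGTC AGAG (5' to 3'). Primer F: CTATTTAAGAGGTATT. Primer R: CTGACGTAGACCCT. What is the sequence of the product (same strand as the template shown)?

Forward primer CTATTTAAGAGGTATT is found on the top strand at positions 42–57.
The reverse primer's reverse complement is AGGGTCTACGTCAG, which matches the template at positions 64–77.
The product is the template from position 42 through 77 (36 bp).

5'-CTATTTAAGAGGTATTATTAACAGGGTCTACGTCAG-3'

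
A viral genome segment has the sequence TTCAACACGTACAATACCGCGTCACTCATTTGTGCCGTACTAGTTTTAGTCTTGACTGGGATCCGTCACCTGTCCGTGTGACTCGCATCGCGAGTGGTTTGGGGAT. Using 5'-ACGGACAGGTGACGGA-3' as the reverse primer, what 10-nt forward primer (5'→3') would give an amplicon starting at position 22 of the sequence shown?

5'-TCACTCATTT-3'

The reverse primer's reverse complement TCCGTCACCTGTCCGT matches the template at positions 62–77; the product starts at position 22.
The forward primer is identical to the top strand over positions 22–31: TCACTCATTT.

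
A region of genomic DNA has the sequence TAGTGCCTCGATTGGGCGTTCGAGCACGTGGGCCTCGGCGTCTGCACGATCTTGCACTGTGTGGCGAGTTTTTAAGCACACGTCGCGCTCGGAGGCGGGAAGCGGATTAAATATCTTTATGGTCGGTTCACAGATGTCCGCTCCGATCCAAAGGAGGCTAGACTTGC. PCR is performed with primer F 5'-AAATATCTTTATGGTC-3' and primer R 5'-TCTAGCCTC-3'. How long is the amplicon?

54 bp

Forward primer AAATATCTTTATGGTC is found on the top strand at positions 109–124.
The reverse primer's reverse complement is GAGGCTAGA, which matches the template at positions 154–162.
The product runs from position 109 to position 162, so its length is 162 − 109 + 1 = 54 bp.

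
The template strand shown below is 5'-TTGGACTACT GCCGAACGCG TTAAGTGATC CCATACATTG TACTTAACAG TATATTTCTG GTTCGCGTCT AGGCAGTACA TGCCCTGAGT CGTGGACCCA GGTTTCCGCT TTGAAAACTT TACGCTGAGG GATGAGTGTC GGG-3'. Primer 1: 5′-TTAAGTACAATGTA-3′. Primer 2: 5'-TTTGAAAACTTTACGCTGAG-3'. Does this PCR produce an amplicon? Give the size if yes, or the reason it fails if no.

Primer 1 (TTAAGTACAATGTA) has reverse complement TACATTGTACTTAA, which matches the top strand at positions 34–47; primer 1 anneals to the top strand there with its 3' end pointing upstream toward position 34.
Primer 2 (TTTGAAAACTTTACGCTGAG) matches the top strand directly at positions 110–129; it anneals to the bottom strand with its 3' end pointing downstream toward position 129.
The 3' ends diverge (primer 1 extends toward position 1, primer 2 toward position 143), so the primers never converge on a shared product.

No product — the primers' 3' ends point away from each other.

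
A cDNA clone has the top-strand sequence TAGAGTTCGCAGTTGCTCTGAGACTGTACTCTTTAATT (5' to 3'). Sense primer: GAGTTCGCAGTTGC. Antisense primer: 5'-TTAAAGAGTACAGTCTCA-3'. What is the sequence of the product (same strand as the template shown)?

Scanning the template, GAGTTCGCAGTTGC occurs at positions 3–16; this primer anneals to the bottom strand there with its 3' end pointing downstream.
Reverse complement of the reverse primer: TGAGACTGTACTCTTTAA. This occurs on the top strand at positions 19–36.
The product is the template from position 3 through 36 (34 bp).

5'-GAGTTCGCAGTTGCTCTGAGACTGTACTCTTTAA-3'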